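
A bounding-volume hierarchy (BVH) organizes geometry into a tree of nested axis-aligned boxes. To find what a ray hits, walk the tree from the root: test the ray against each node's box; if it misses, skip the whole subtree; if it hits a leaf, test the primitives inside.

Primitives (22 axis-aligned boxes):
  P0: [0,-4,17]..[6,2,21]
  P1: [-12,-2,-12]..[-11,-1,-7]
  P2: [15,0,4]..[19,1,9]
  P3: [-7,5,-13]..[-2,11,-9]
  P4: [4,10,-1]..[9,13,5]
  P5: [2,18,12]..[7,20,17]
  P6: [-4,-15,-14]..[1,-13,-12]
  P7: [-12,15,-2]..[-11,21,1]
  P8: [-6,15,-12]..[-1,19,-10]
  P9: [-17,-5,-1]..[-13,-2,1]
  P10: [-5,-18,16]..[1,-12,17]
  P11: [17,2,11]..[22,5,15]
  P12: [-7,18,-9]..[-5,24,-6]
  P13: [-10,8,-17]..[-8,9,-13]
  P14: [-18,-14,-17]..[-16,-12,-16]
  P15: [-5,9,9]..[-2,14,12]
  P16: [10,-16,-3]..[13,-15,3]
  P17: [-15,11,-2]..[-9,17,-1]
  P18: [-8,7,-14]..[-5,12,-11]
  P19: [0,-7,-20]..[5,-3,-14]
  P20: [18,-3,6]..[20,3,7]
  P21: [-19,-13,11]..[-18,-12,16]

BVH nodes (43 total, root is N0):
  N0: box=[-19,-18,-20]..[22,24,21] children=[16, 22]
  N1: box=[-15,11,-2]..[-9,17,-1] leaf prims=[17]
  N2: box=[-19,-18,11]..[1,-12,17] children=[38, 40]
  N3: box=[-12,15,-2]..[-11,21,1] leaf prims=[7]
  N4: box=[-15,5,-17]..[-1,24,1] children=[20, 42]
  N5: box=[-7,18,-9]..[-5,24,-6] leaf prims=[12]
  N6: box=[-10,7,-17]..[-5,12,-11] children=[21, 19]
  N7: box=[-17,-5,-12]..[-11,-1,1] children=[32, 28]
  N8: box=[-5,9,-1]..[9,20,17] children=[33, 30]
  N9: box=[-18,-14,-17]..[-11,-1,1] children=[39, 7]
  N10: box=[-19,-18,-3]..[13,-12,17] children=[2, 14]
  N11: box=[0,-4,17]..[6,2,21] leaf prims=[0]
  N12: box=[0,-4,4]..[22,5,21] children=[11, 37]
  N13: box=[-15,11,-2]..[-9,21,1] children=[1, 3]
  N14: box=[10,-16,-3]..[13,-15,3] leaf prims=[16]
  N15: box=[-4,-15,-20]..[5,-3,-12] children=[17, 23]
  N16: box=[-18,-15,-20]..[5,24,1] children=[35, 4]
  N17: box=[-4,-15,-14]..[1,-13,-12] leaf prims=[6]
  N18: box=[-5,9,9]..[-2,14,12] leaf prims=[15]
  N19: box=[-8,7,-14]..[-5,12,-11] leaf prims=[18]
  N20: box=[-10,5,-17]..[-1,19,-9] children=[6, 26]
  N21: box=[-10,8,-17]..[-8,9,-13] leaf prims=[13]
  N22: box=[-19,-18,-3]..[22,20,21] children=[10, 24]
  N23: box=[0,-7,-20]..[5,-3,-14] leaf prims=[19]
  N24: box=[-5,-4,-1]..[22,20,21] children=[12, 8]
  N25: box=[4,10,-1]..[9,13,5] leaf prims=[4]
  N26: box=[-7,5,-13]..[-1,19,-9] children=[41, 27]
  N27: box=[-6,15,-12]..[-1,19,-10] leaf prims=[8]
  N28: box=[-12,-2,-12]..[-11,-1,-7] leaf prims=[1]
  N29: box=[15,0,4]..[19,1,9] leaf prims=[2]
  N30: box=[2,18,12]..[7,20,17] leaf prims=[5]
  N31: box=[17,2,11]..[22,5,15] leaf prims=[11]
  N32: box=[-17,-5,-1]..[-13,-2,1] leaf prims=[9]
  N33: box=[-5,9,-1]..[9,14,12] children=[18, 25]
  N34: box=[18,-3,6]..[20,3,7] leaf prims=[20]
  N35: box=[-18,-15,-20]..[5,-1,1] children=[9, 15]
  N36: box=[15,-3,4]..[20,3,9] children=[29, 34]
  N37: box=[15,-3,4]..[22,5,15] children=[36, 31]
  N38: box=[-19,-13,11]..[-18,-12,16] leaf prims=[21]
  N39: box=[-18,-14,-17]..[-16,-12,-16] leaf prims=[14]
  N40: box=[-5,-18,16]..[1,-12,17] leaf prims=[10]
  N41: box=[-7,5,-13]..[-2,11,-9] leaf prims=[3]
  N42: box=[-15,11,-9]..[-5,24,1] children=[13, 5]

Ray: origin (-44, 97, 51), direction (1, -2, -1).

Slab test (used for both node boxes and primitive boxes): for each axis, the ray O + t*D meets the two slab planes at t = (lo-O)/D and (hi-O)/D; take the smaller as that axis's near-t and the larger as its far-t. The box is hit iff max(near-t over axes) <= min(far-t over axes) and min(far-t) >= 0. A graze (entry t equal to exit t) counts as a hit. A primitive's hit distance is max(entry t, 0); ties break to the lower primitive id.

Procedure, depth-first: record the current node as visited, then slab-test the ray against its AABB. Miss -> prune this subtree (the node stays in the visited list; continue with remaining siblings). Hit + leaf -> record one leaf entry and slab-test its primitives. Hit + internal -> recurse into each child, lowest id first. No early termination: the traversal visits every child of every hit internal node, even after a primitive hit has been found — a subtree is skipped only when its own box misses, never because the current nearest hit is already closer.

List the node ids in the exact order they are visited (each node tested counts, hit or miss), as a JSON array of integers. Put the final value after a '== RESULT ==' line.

Traverse from the root:
N0 x:[25,66] y:[73/2,115/2] z:[30,71] -> hit [73/2,115/2], descend [16, 22]
  N16 x:[26,49] y:[73/2,56] z:[50,71] -> miss, prune
  N22 x:[25,66] y:[77/2,115/2] z:[30,54] -> hit [77/2,54], descend [10, 24]
    N10 x:[25,57] y:[109/2,115/2] z:[34,54] -> miss, prune
    N24 x:[39,66] y:[77/2,101/2] z:[30,52] -> hit [39,101/2], descend [8, 12]
      N8 x:[39,53] y:[77/2,44] z:[34,52] -> hit [39,44], descend [30, 33]
        N30 x:[46,51] y:[77/2,79/2] z:[34,39] -> miss, prune
        N33 x:[39,53] y:[83/2,44] z:[39,52] -> hit [83/2,44], descend [18, 25]
          N18 x:[39,42] y:[83/2,44] z:[39,42] -> hit [83/2,42] leaf, test {P15@t=83/2}
          N25 x:[48,53] y:[42,87/2] z:[46,52] -> miss, prune
      N12 x:[44,66] y:[46,101/2] z:[30,47] -> hit [46,47], descend [11, 37]
        N11 x:[44,50] y:[95/2,101/2] z:[30,34] -> miss, prune
        N37 x:[59,66] y:[46,50] z:[36,47] -> miss, prune

order=[0, 16, 22, 10, 24, 8, 30, 33, 18, 25, 12, 11, 37]  |boxes|=13  |leaves|=1  hit=P15

== RESULT ==
[0, 16, 22, 10, 24, 8, 30, 33, 18, 25, 12, 11, 37]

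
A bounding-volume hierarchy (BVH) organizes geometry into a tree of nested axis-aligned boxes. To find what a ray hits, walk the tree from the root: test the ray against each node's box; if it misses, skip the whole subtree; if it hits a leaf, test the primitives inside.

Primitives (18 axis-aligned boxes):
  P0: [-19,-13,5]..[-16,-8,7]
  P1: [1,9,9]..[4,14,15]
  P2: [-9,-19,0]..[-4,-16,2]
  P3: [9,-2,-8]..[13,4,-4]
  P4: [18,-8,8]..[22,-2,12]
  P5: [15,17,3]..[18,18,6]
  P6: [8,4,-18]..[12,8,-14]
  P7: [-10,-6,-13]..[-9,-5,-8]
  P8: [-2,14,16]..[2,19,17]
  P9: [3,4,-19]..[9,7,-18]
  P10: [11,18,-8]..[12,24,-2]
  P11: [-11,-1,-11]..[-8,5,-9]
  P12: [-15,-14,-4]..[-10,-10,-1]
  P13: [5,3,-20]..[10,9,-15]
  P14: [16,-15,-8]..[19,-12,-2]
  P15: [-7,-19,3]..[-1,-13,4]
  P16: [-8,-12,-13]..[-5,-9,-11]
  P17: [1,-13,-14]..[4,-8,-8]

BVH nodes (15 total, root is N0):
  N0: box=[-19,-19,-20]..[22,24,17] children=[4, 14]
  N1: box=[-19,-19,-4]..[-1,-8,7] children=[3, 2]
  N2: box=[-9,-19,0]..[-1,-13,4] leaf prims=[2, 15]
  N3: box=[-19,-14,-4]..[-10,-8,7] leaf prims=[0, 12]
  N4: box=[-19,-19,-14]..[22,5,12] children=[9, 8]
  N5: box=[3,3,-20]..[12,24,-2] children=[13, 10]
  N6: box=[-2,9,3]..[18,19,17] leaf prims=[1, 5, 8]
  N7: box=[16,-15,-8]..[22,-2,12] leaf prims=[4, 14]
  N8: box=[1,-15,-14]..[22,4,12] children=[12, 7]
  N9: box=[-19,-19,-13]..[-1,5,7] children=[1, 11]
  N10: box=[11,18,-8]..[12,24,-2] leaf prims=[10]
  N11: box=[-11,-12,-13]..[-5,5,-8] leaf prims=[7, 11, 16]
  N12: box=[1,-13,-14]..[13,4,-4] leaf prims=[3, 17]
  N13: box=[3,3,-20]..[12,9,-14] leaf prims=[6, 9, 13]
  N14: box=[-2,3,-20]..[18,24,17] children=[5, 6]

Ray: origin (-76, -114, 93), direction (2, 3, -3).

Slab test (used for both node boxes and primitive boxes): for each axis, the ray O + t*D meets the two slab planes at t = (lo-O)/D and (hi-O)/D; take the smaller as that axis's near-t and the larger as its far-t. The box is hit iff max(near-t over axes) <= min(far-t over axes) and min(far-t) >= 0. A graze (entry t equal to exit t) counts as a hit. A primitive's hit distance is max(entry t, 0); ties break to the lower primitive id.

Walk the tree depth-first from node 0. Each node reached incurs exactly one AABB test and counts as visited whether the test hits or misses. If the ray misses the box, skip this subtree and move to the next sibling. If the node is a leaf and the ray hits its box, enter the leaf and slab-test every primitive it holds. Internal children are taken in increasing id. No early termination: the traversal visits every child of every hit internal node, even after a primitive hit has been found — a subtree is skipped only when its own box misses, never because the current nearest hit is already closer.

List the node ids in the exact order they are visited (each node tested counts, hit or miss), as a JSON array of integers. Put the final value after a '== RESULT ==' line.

Traverse from the root:
N0 x:[57/2,49] y:[95/3,46] z:[76/3,113/3] -> hit [95/3,113/3], descend [4, 14]
  N4 x:[57/2,49] y:[95/3,119/3] z:[27,107/3] -> hit [95/3,107/3], descend [8, 9]
    N8 x:[77/2,49] y:[33,118/3] z:[27,107/3] -> miss, prune
    N9 x:[57/2,75/2] y:[95/3,119/3] z:[86/3,106/3] -> hit [95/3,106/3], descend [1, 11]
      N1 x:[57/2,75/2] y:[95/3,106/3] z:[86/3,97/3] -> hit [95/3,97/3], descend [2, 3]
        N2 x:[67/2,75/2] y:[95/3,101/3] z:[89/3,31] -> miss, prune
        N3 x:[57/2,33] y:[100/3,106/3] z:[86/3,97/3] -> miss, prune
      N11 x:[65/2,71/2] y:[34,119/3] z:[101/3,106/3] -> hit [34,106/3] leaf, test {P7(miss), P11(miss), P16@t=104/3}
  N14 x:[37,47] y:[39,46] z:[76/3,113/3] -> miss, prune

Summary -> nodes [0, 4, 8, 9, 1, 2, 3, 11, 14]; box-tests=9; leaf-entries=1; first=P16

== RESULT ==
[0, 4, 8, 9, 1, 2, 3, 11, 14]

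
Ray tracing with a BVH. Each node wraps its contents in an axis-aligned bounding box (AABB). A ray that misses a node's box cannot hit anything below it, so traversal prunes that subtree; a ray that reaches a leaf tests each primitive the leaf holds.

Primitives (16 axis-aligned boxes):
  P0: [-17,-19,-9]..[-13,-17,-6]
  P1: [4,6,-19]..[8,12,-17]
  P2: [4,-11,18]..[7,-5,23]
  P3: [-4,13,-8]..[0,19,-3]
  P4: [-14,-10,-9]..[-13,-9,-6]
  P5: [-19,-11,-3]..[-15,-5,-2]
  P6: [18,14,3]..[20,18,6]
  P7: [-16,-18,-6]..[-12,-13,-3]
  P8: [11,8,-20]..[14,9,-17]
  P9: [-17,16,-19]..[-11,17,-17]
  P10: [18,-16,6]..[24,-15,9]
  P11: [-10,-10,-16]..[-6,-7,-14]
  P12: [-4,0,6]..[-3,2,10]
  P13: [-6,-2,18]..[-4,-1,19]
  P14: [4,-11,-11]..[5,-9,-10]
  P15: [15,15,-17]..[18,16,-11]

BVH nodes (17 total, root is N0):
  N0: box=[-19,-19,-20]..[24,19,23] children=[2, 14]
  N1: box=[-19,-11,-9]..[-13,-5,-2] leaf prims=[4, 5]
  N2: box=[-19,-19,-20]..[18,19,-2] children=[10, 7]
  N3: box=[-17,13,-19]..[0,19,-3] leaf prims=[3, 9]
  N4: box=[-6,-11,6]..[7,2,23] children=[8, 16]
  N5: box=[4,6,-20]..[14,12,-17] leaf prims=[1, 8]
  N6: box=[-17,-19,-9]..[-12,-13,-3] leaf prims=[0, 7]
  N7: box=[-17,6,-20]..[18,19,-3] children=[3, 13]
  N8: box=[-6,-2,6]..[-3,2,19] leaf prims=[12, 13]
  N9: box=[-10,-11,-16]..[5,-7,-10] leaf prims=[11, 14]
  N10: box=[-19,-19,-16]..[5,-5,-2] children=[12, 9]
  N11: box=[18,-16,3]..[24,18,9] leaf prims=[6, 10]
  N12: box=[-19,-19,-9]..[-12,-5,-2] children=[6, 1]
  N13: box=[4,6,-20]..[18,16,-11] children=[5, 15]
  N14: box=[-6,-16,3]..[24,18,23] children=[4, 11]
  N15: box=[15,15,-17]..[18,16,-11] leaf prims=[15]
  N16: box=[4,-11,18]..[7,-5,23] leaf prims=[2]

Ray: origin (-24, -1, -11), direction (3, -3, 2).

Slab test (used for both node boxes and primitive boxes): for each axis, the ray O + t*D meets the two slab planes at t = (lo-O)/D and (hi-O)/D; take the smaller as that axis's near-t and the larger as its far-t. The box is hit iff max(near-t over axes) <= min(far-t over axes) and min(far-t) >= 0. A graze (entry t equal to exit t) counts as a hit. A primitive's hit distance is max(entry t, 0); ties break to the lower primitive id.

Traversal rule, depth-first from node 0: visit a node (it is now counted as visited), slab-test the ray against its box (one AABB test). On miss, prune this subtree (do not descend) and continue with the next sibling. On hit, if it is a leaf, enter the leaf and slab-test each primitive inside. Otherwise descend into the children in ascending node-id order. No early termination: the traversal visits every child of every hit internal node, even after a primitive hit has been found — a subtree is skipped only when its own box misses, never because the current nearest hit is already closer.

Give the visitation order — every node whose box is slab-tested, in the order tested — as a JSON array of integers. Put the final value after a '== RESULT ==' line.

Walk:
N0 x:[5/3,16] y:[-20/3,6] z:[-9/2,17] -> hit [5/3,6], descend [2, 14]
  N2 x:[5/3,14] y:[-20/3,6] z:[-9/2,9/2] -> hit [5/3,9/2], descend [7, 10]
    N7 x:[7/3,14] y:[-20/3,-7/3] z:[-9/2,4] -> miss, prune
    N10 x:[5/3,29/3] y:[4/3,6] z:[-5/2,9/2] -> hit [5/3,9/2], descend [9, 12]
      N9 x:[14/3,29/3] y:[2,10/3] z:[-5/2,1/2] -> miss, prune
      N12 x:[5/3,4] y:[4/3,6] z:[1,9/2] -> hit [5/3,4], descend [1, 6]
        N1 x:[5/3,11/3] y:[4/3,10/3] z:[1,9/2] -> hit [5/3,10/3] leaf, test {P4(miss), P5(miss)}
        N6 x:[7/3,4] y:[4,6] z:[1,4] -> hit [4,4] leaf, test {P0(miss), P7@t=4}
  N14 x:[6,16] y:[-19/3,5] z:[7,17] -> miss, prune

9 AABB tests over nodes [0, 2, 7, 10, 9, 12, 1, 6, 14]; 2 leaves entered; closest P7.

== RESULT ==
[0, 2, 7, 10, 9, 12, 1, 6, 14]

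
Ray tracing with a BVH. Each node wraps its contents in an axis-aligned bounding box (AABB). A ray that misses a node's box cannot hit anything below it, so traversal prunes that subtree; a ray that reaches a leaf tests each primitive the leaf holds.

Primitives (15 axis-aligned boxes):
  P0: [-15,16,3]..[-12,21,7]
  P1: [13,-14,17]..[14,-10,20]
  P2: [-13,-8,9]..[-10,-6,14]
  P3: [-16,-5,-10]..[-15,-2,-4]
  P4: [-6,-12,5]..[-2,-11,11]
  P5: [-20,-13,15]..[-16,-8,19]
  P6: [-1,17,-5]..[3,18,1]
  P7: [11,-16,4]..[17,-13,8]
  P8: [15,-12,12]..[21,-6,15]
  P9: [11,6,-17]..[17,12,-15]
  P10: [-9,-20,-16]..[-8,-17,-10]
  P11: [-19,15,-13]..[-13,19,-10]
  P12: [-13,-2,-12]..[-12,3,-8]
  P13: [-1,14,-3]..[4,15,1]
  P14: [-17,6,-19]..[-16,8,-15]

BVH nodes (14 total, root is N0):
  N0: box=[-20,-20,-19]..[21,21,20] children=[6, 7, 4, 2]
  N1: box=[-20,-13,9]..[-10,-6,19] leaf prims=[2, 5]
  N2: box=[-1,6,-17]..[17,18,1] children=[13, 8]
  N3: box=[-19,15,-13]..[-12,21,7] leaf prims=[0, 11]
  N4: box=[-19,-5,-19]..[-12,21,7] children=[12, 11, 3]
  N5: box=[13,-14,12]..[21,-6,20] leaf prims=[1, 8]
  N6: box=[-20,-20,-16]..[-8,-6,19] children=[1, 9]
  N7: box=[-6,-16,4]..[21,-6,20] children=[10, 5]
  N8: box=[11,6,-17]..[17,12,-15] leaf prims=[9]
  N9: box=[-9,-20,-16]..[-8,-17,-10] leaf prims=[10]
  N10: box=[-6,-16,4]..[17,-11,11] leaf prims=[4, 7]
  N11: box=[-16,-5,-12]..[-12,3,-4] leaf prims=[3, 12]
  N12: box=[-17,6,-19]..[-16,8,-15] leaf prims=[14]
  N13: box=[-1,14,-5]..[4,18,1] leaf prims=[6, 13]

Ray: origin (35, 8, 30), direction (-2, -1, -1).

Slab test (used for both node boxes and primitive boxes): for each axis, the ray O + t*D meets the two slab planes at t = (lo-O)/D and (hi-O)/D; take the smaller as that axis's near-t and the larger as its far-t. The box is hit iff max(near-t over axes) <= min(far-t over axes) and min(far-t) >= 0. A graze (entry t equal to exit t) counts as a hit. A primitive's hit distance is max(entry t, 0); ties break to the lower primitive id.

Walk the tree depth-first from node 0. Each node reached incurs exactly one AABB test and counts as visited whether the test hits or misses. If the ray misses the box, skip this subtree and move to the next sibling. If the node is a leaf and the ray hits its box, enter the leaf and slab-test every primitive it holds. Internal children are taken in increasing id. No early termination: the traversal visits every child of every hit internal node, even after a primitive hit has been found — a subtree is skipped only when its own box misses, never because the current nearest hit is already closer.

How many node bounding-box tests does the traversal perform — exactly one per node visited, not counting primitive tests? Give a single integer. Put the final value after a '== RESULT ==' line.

Walk:
N0 x:[7,55/2] y:[-13,28] z:[10,49] -> hit [10,55/2], descend [2, 4, 6, 7]
  N2 x:[9,18] y:[-10,2] z:[29,47] -> miss, prune
  N4 x:[47/2,27] y:[-13,13] z:[23,49] -> miss, prune
  N6 x:[43/2,55/2] y:[14,28] z:[11,46] -> hit [43/2,55/2], descend [1, 9]
    N1 x:[45/2,55/2] y:[14,21] z:[11,21] -> miss, prune
    N9 x:[43/2,22] y:[25,28] z:[40,46] -> miss, prune
  N7 x:[7,41/2] y:[14,24] z:[10,26] -> hit [14,41/2], descend [5, 10]
    N5 x:[7,11] y:[14,22] z:[10,18] -> miss, prune
    N10 x:[9,41/2] y:[19,24] z:[19,26] -> hit [19,41/2] leaf, test {P4@t=19, P7(miss)}

9 AABB tests over nodes [0, 2, 4, 6, 1, 9, 7, 5, 10]; 1 leaf entered; closest P4.

== RESULT ==
9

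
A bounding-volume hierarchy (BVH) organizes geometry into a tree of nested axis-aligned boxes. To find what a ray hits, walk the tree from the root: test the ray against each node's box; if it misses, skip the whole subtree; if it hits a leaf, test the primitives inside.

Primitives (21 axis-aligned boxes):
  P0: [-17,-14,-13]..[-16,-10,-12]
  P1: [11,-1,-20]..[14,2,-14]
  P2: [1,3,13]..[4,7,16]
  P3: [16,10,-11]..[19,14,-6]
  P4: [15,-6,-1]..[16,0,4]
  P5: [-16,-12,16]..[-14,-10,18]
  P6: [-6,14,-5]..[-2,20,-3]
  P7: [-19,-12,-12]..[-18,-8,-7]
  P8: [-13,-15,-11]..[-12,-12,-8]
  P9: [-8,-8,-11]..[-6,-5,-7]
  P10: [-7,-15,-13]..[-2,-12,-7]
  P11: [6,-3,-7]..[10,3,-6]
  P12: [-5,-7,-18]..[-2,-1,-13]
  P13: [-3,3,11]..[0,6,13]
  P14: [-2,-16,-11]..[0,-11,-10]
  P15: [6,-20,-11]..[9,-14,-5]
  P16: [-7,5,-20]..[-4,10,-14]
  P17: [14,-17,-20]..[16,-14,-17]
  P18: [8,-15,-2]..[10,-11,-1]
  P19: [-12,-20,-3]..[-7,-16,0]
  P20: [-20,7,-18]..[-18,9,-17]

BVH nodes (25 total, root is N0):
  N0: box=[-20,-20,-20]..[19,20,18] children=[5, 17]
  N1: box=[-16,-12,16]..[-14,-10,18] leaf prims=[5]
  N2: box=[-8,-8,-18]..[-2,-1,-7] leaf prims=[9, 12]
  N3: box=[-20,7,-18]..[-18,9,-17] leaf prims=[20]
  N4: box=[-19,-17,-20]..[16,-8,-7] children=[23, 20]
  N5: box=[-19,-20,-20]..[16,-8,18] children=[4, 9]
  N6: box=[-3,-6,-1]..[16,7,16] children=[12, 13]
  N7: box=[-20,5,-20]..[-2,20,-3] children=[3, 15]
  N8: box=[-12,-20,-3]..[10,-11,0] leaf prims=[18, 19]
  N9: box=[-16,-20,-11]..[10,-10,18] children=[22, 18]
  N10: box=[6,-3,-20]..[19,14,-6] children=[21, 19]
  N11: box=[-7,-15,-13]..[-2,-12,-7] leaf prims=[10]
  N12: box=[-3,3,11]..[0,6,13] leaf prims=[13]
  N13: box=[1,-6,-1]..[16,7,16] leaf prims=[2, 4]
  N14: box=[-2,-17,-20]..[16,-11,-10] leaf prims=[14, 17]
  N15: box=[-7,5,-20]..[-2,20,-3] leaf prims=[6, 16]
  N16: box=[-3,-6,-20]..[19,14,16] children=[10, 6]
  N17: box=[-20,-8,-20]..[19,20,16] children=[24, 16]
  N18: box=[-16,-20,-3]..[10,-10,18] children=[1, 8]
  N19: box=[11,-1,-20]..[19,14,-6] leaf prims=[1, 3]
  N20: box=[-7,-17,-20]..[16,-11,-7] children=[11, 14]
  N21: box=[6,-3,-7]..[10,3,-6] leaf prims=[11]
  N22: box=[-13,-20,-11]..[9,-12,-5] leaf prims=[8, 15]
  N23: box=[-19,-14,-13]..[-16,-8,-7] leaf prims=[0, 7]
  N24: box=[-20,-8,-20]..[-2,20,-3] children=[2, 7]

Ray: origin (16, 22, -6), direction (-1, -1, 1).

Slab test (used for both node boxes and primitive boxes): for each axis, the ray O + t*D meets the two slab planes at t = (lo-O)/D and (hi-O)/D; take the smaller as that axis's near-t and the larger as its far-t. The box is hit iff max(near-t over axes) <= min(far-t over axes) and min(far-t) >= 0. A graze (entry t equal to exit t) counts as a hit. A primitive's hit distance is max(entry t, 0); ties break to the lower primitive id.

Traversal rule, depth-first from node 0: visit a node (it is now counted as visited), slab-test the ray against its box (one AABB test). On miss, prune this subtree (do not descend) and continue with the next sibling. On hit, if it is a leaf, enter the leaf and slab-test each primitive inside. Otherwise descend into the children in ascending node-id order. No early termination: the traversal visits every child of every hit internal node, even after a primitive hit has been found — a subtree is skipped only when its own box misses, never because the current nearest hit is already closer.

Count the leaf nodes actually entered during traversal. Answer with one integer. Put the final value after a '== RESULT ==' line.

Traverse from the root:
N0 x:[-3,36] y:[2,42] z:[-14,24] -> hit [2,24], descend [5, 17]
  N5 x:[0,35] y:[30,42] z:[-14,24] -> miss, prune
  N17 x:[-3,36] y:[2,30] z:[-14,22] -> hit [2,22], descend [16, 24]
    N16 x:[-3,19] y:[8,28] z:[-14,22] -> hit [8,19], descend [6, 10]
      N6 x:[0,19] y:[15,28] z:[5,22] -> hit [15,19], descend [12, 13]
        N12 x:[16,19] y:[16,19] z:[17,19] -> hit [17,19] leaf, test {P13@t=17}
        N13 x:[0,15] y:[15,28] z:[5,22] -> hit [15,15] leaf, test {P2(miss), P4(miss)}
      N10 x:[-3,10] y:[8,25] z:[-14,0] -> miss, prune
    N24 x:[18,36] y:[2,30] z:[-14,3] -> miss, prune

Visited [0, 5, 17, 16, 6, 12, 13, 10, 24]. Tests: 9 box, 2 leaf. Nearest: P13.

== RESULT ==
2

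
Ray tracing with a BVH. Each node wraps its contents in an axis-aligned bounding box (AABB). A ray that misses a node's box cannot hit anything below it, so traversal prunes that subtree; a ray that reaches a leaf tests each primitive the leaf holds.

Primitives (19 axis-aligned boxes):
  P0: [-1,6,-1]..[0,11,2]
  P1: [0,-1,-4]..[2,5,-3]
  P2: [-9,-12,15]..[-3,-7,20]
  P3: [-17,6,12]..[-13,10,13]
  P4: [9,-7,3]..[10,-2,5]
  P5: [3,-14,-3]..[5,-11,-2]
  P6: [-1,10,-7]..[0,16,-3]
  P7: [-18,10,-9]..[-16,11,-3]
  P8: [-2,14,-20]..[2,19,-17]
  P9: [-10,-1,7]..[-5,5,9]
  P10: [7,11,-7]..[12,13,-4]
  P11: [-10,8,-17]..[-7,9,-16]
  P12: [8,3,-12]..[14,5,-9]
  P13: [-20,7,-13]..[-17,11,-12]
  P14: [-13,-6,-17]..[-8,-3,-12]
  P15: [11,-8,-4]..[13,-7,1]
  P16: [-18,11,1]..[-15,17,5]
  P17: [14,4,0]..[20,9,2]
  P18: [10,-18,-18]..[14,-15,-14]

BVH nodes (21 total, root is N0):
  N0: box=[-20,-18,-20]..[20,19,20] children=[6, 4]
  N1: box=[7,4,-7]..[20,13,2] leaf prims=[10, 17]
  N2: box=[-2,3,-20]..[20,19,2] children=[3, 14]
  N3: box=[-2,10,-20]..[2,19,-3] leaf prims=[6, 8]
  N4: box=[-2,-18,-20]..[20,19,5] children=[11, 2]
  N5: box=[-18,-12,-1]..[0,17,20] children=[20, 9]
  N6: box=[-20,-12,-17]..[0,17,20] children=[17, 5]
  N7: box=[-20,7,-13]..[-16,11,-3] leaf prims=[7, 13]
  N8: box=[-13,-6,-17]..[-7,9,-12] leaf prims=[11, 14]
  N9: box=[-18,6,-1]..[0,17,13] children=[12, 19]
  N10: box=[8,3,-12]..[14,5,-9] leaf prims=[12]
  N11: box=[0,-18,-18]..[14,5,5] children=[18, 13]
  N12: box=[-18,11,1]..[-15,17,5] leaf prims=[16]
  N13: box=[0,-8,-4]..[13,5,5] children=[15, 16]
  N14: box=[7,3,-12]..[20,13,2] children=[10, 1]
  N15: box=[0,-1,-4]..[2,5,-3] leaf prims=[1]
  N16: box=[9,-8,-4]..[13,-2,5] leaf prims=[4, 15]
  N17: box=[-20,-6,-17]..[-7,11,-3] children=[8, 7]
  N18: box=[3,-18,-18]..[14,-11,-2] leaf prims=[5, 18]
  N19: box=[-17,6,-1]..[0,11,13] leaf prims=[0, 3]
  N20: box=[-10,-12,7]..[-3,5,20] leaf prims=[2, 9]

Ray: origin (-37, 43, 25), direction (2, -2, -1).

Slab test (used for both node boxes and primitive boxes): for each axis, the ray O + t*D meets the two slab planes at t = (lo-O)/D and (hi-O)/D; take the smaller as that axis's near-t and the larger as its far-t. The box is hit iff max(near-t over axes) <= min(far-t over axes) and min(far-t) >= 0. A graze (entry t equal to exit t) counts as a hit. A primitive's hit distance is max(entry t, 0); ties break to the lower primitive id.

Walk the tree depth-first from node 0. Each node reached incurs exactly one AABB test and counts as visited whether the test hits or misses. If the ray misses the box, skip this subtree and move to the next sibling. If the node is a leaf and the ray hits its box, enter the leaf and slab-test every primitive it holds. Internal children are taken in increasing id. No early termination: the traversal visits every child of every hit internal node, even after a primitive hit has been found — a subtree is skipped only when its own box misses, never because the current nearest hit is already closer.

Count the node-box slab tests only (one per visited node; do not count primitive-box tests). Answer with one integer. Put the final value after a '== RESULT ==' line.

Traverse from the root:
N0 x:[17/2,57/2] y:[12,61/2] z:[5,45] -> hit [12,57/2], descend [4, 6]
  N4 x:[35/2,57/2] y:[12,61/2] z:[20,45] -> hit [20,57/2], descend [2, 11]
    N2 x:[35/2,57/2] y:[12,20] z:[23,45] -> miss, prune
    N11 x:[37/2,51/2] y:[19,61/2] z:[20,43] -> hit [20,51/2], descend [13, 18]
      N13 x:[37/2,25] y:[19,51/2] z:[20,29] -> hit [20,25], descend [15, 16]
        N15 x:[37/2,39/2] y:[19,22] z:[28,29] -> miss, prune
        N16 x:[23,25] y:[45/2,51/2] z:[20,29] -> hit [23,25] leaf, test {P4(miss), P15@t=25}
      N18 x:[20,51/2] y:[27,61/2] z:[27,43] -> miss, prune
  N6 x:[17/2,37/2] y:[13,55/2] z:[5,42] -> hit [13,37/2], descend [5, 17]
    N5 x:[19/2,37/2] y:[13,55/2] z:[5,26] -> hit [13,37/2], descend [9, 20]
      N9 x:[19/2,37/2] y:[13,37/2] z:[12,26] -> hit [13,37/2], descend [12, 19]
        N12 x:[19/2,11] y:[13,16] z:[20,24] -> miss, prune
        N19 x:[10,37/2] y:[16,37/2] z:[12,26] -> hit [16,37/2] leaf, test {P0(miss), P3(miss)}
      N20 x:[27/2,17] y:[19,55/2] z:[5,18] -> miss, prune
    N17 x:[17/2,15] y:[16,49/2] z:[28,42] -> miss, prune

Summary -> nodes [0, 4, 2, 11, 13, 15, 16, 18, 6, 5, 9, 12, 19, 20, 17]; box-tests=15; leaf-entries=2; first=P15

== RESULT ==
15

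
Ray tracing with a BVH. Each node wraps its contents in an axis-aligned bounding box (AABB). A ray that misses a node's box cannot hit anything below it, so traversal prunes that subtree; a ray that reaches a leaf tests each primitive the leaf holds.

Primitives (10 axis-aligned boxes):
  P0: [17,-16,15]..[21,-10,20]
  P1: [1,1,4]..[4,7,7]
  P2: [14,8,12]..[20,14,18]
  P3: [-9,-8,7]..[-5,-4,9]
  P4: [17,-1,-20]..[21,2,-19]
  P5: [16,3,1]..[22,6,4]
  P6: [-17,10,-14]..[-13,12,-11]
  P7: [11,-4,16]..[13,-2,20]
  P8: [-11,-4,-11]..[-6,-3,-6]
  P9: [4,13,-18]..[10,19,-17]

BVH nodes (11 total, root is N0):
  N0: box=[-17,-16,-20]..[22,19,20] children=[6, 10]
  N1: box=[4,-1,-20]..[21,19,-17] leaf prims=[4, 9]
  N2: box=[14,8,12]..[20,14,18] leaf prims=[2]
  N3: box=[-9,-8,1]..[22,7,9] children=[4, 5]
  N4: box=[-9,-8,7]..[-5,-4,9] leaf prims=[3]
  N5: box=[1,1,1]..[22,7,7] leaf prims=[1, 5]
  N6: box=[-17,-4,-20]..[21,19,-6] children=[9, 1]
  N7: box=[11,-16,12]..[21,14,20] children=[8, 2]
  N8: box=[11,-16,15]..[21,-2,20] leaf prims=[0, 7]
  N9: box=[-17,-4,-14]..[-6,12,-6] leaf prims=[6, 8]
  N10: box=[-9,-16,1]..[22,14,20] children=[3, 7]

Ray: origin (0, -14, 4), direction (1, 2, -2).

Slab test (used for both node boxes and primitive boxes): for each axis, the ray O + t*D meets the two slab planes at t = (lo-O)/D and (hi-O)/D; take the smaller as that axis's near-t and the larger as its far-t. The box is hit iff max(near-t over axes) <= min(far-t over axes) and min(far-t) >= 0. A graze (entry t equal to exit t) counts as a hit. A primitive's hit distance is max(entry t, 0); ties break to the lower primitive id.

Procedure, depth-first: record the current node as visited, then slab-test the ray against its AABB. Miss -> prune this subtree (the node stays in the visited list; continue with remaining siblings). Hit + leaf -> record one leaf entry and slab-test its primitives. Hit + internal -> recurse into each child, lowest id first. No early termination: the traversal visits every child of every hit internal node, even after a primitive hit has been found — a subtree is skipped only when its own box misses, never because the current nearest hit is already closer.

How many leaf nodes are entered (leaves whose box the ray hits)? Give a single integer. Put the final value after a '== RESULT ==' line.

Trace the traversal:
N0 x:[-17,22] y:[-1,33/2] z:[-8,12] -> hit [-1,12], descend [6, 10]
  N6 x:[-17,21] y:[5,33/2] z:[5,12] -> hit [5,12], descend [1, 9]
    N1 x:[4,21] y:[13/2,33/2] z:[21/2,12] -> hit [21/2,12] leaf, test {P4(miss), P9(miss)}
    N9 x:[-17,-6] y:[5,13] z:[5,9] -> miss, prune
  N10 x:[-9,22] y:[-1,14] z:[-8,3/2] -> hit [-1,3/2], descend [3, 7]
    N3 x:[-9,22] y:[3,21/2] z:[-5/2,3/2] -> miss, prune
    N7 x:[11,21] y:[-1,14] z:[-8,-4] -> miss, prune

Summary -> nodes [0, 6, 1, 9, 10, 3, 7]; box-tests=7; leaf-entries=1; first=miss

== RESULT ==
1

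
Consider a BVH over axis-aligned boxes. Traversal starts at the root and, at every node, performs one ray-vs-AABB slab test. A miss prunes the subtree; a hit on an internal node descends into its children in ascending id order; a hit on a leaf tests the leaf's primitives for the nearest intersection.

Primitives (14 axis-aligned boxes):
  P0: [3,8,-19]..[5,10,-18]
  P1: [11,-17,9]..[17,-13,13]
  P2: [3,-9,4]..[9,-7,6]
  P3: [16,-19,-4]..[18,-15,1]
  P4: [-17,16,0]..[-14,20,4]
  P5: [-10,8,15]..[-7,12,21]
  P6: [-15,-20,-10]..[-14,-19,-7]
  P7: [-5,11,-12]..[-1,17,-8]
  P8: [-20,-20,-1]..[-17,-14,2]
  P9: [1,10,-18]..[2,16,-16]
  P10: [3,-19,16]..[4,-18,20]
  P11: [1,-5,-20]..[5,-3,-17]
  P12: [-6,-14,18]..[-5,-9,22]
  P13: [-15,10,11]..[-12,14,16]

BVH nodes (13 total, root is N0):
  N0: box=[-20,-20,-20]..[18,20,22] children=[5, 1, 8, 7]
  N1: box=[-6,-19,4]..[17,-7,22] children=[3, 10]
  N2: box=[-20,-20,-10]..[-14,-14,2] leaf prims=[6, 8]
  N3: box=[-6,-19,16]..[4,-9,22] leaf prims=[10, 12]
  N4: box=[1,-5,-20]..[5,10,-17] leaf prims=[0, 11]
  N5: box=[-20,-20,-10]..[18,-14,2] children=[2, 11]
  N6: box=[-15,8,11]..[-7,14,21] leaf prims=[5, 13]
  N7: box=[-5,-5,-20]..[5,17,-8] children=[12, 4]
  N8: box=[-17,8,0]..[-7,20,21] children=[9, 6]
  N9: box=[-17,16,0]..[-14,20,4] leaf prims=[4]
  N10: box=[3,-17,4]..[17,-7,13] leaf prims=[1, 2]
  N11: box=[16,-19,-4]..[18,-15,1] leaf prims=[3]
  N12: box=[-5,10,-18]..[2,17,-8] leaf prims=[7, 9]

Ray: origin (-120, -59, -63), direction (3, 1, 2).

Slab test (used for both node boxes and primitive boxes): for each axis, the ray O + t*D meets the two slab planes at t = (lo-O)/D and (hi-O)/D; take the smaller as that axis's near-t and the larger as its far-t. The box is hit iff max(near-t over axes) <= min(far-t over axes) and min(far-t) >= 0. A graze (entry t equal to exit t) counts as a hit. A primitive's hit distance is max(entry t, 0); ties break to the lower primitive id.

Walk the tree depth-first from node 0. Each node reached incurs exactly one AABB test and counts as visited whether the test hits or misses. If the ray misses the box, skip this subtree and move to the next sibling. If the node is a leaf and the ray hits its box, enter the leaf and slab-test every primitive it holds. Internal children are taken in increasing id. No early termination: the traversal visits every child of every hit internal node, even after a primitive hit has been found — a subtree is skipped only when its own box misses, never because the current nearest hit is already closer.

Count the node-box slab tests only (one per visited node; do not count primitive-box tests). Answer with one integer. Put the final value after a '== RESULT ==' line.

Walk:
N0 x:[100/3,46] y:[39,79] z:[43/2,85/2] -> hit [39,85/2], descend [1, 5, 7, 8]
  N1 x:[38,137/3] y:[40,52] z:[67/2,85/2] -> hit [40,85/2], descend [3, 10]
    N3 x:[38,124/3] y:[40,50] z:[79/2,85/2] -> hit [40,124/3] leaf, test {P10@t=41, P12(miss)}
    N10 x:[41,137/3] y:[42,52] z:[67/2,38] -> miss, prune
  N5 x:[100/3,46] y:[39,45] z:[53/2,65/2] -> miss, prune
  N7 x:[115/3,125/3] y:[54,76] z:[43/2,55/2] -> miss, prune
  N8 x:[103/3,113/3] y:[67,79] z:[63/2,42] -> miss, prune

Summary -> nodes [0, 1, 3, 10, 5, 7, 8]; box-tests=7; leaf-entries=1; first=P10

== RESULT ==
7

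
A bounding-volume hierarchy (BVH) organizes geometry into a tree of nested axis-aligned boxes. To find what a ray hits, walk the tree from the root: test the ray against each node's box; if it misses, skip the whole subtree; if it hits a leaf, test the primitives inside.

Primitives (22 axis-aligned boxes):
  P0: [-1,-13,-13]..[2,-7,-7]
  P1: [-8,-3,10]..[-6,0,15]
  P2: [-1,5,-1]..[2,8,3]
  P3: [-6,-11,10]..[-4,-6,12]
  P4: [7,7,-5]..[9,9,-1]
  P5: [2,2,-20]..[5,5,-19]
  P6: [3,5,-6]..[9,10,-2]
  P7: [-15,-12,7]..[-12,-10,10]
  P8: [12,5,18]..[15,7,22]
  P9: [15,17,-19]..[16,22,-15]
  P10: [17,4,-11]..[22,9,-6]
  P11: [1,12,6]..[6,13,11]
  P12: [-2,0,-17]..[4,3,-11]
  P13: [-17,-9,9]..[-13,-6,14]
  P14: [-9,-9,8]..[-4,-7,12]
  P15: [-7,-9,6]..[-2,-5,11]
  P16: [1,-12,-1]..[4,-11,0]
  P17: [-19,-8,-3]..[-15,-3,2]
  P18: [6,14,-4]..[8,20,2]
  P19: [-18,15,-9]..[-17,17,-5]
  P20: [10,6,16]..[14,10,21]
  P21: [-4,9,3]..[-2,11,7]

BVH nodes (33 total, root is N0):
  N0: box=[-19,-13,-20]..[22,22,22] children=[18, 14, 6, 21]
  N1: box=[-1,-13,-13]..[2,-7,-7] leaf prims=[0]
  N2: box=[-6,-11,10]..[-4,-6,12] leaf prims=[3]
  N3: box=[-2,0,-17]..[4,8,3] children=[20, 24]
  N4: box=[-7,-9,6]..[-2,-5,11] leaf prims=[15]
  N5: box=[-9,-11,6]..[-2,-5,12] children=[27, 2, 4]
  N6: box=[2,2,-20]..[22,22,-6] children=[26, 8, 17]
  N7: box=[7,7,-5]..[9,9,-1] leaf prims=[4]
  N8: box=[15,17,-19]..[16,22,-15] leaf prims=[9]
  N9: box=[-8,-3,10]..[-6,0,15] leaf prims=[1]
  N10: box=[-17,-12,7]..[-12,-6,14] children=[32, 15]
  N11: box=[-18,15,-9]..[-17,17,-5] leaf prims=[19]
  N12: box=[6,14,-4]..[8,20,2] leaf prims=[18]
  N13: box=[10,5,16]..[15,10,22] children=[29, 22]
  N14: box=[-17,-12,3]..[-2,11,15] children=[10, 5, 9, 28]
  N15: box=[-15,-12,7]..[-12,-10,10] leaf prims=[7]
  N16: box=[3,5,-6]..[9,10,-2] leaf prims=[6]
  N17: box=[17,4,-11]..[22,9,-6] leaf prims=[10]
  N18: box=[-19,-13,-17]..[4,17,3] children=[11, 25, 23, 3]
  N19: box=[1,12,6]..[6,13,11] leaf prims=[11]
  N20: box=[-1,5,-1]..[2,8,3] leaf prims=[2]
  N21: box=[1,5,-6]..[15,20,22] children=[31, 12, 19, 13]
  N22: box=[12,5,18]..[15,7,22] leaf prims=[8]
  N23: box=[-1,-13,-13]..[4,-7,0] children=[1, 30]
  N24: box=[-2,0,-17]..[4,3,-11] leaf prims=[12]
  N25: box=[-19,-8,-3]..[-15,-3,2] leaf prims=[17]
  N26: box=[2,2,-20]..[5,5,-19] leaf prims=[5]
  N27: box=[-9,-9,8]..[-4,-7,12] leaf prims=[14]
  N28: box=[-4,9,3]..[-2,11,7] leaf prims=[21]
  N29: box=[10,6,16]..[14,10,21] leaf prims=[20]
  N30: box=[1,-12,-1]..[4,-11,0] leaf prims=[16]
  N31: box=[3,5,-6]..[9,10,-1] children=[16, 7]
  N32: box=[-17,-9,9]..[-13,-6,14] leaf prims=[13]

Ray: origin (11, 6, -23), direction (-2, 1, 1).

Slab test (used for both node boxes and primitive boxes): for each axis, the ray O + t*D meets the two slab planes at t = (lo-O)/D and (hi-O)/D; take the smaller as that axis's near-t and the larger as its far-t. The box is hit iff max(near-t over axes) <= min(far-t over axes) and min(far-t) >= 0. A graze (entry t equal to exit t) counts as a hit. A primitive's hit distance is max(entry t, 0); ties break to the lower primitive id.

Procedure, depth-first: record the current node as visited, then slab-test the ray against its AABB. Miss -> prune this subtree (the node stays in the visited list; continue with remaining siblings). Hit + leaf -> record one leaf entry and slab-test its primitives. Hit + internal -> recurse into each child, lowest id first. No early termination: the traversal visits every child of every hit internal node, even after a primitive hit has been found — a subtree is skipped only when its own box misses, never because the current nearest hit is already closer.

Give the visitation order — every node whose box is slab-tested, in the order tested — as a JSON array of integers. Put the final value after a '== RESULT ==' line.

Traverse from the root:
N0 x:[-11/2,15] y:[-19,16] z:[3,45] -> hit [3,15], descend [6, 14, 18, 21]
  N6 x:[-11/2,9/2] y:[-4,16] z:[3,17] -> hit [3,9/2], descend [8, 17, 26]
    N8 x:[-5/2,-2] y:[11,16] z:[4,8] -> miss, prune
    N17 x:[-11/2,-3] y:[-2,3] z:[12,17] -> miss, prune
    N26 x:[3,9/2] y:[-4,-1] z:[3,4] -> miss, prune
  N14 x:[13/2,14] y:[-18,5] z:[26,38] -> miss, prune
  N18 x:[7/2,15] y:[-19,11] z:[6,26] -> hit [6,11], descend [3, 11, 23, 25]
    N3 x:[7/2,13/2] y:[-6,2] z:[6,26] -> miss, prune
    N11 x:[14,29/2] y:[9,11] z:[14,18] -> miss, prune
    N23 x:[7/2,6] y:[-19,-13] z:[10,23] -> miss, prune
    N25 x:[13,15] y:[-14,-9] z:[20,25] -> miss, prune
  N21 x:[-2,5] y:[-1,14] z:[17,45] -> miss, prune

Visited [0, 6, 8, 17, 26, 14, 18, 3, 11, 23, 25, 21]. Tests: 12 box, 0 leaf. Nearest: miss.

== RESULT ==
[0, 6, 8, 17, 26, 14, 18, 3, 11, 23, 25, 21]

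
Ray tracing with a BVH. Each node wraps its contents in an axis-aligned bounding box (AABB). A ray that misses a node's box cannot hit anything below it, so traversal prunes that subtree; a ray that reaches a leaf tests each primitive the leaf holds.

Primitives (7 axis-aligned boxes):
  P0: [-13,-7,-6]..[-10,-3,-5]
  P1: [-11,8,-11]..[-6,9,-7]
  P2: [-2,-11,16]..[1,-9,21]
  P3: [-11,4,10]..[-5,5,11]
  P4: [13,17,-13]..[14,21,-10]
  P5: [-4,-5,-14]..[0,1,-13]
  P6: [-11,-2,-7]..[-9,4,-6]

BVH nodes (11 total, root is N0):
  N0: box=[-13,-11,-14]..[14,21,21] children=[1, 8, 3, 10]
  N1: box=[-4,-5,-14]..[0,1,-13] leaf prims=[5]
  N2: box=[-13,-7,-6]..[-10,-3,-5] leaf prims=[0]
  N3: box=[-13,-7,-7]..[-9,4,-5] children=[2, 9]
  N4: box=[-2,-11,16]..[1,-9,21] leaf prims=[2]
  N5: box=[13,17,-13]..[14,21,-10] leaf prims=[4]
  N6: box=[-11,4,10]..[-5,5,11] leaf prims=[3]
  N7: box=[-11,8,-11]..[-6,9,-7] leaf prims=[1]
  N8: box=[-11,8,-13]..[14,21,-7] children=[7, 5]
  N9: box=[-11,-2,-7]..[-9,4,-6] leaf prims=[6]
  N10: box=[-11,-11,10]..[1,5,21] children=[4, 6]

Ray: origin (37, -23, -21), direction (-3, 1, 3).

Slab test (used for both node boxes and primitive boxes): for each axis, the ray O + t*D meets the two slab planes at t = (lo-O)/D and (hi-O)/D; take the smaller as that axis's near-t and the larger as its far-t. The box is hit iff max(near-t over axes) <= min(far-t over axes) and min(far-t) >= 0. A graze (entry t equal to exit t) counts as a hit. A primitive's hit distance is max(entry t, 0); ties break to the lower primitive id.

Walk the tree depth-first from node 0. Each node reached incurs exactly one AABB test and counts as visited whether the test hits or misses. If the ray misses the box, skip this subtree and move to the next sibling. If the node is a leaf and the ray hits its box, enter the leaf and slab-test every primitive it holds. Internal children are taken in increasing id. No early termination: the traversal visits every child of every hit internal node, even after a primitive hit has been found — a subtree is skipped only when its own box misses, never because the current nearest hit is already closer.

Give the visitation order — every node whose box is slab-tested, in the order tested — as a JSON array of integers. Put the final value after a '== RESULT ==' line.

Traverse from the root:
N0 x:[23/3,50/3] y:[12,44] z:[7/3,14] -> hit [12,14], descend [1, 3, 8, 10]
  N1 x:[37/3,41/3] y:[18,24] z:[7/3,8/3] -> miss, prune
  N3 x:[46/3,50/3] y:[16,27] z:[14/3,16/3] -> miss, prune
  N8 x:[23/3,16] y:[31,44] z:[8/3,14/3] -> miss, prune
  N10 x:[12,16] y:[12,28] z:[31/3,14] -> hit [12,14], descend [4, 6]
    N4 x:[12,13] y:[12,14] z:[37/3,14] -> hit [37/3,13] leaf, test {P2@t=37/3}
    N6 x:[14,16] y:[27,28] z:[31/3,32/3] -> miss, prune

7 AABB tests over nodes [0, 1, 3, 8, 10, 4, 6]; 1 leaf entered; closest P2.

== RESULT ==
[0, 1, 3, 8, 10, 4, 6]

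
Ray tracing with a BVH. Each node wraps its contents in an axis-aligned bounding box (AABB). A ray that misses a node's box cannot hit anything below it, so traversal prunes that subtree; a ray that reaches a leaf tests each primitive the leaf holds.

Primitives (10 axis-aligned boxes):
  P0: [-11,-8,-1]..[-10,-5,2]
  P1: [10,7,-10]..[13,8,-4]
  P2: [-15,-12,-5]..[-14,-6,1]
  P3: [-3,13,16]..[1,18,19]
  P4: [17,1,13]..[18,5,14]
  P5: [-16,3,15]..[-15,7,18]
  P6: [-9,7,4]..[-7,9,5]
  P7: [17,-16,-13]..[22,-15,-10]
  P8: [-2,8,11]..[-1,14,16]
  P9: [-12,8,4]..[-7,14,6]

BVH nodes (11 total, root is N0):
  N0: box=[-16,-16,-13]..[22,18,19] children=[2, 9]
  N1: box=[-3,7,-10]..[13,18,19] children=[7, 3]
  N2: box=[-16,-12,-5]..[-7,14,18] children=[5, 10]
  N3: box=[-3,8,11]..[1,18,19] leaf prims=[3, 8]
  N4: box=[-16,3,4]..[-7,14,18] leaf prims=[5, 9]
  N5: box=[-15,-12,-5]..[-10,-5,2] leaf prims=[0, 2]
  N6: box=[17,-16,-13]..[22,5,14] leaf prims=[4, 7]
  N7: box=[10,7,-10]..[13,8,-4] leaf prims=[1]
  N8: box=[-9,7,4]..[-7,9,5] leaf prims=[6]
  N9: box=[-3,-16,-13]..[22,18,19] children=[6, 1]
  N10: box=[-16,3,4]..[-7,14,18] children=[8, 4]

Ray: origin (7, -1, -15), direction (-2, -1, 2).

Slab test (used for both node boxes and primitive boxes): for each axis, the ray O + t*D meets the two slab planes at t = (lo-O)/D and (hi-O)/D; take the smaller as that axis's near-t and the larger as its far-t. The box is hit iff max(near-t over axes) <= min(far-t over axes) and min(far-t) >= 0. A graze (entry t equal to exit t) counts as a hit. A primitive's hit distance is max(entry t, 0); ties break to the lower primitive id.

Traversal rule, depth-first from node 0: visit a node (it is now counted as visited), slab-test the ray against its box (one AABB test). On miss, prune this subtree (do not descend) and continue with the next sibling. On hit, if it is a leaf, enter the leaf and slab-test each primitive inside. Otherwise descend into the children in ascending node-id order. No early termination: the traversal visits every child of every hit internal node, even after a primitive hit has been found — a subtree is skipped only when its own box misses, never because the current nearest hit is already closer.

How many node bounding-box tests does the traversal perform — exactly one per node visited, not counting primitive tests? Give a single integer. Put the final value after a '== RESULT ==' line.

Traverse from the root:
N0 x:[-15/2,23/2] y:[-19,15] z:[1,17] -> hit [1,23/2], descend [2, 9]
  N2 x:[7,23/2] y:[-15,11] z:[5,33/2] -> hit [7,11], descend [5, 10]
    N5 x:[17/2,11] y:[4,11] z:[5,17/2] -> hit [17/2,17/2] leaf, test {P0(miss), P2(miss)}
    N10 x:[7,23/2] y:[-15,-4] z:[19/2,33/2] -> miss, prune
  N9 x:[-15/2,5] y:[-19,15] z:[1,17] -> hit [1,5], descend [1, 6]
    N1 x:[-3,5] y:[-19,-8] z:[5/2,17] -> miss, prune
    N6 x:[-15/2,-5] y:[-6,15] z:[1,29/2] -> miss, prune

Summary -> nodes [0, 2, 5, 10, 9, 1, 6]; box-tests=7; leaf-entries=1; first=miss

== RESULT ==
7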